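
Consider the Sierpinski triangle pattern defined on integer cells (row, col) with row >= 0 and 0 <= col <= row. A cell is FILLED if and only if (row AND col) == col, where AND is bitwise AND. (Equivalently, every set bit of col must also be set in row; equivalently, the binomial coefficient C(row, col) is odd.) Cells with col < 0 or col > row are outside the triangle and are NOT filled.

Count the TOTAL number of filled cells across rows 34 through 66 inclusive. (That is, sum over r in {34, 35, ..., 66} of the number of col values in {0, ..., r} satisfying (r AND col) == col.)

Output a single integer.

Answer: 490

Derivation:
r34=100010 pc2: +4 =4
r35=100011 pc3: +8 =12
r36=100100 pc2: +4 =16
r37=100101 pc3: +8 =24
r38=100110 pc3: +8 =32
r39=100111 pc4: +16 =48
r40=101000 pc2: +4 =52
r41=101001 pc3: +8 =60
r42=101010 pc3: +8 =68
r43=101011 pc4: +16 =84
r44=101100 pc3: +8 =92
r45=101101 pc4: +16 =108
r46=101110 pc4: +16 =124
r47=101111 pc5: +32 =156
r48=110000 pc2: +4 =160
r49=110001 pc3: +8 =168
r50=110010 pc3: +8 =176
r51=110011 pc4: +16 =192
r52=110100 pc3: +8 =200
r53=110101 pc4: +16 =216
r54=110110 pc4: +16 =232
r55=110111 pc5: +32 =264
r56=111000 pc3: +8 =272
r57=111001 pc4: +16 =288
r58=111010 pc4: +16 =304
r59=111011 pc5: +32 =336
r60=111100 pc4: +16 =352
r61=111101 pc5: +32 =384
r62=111110 pc5: +32 =416
r63=111111 pc6: +64 =480
r64=1000000 pc1: +2 =482
r65=1000001 pc2: +4 =486
r66=1000010 pc2: +4 =490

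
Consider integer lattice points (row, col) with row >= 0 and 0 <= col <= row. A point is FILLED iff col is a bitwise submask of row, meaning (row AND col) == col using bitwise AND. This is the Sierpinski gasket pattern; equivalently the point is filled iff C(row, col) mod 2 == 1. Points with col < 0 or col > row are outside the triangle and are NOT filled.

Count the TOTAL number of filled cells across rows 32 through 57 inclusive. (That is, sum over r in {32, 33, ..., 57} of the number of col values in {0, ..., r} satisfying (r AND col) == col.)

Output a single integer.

Answer: 294

Derivation:
r32=100000 pc1: +2 =2
r33=100001 pc2: +4 =6
r34=100010 pc2: +4 =10
r35=100011 pc3: +8 =18
r36=100100 pc2: +4 =22
r37=100101 pc3: +8 =30
r38=100110 pc3: +8 =38
r39=100111 pc4: +16 =54
r40=101000 pc2: +4 =58
r41=101001 pc3: +8 =66
r42=101010 pc3: +8 =74
r43=101011 pc4: +16 =90
r44=101100 pc3: +8 =98
r45=101101 pc4: +16 =114
r46=101110 pc4: +16 =130
r47=101111 pc5: +32 =162
r48=110000 pc2: +4 =166
r49=110001 pc3: +8 =174
r50=110010 pc3: +8 =182
r51=110011 pc4: +16 =198
r52=110100 pc3: +8 =206
r53=110101 pc4: +16 =222
r54=110110 pc4: +16 =238
r55=110111 pc5: +32 =270
r56=111000 pc3: +8 =278
r57=111001 pc4: +16 =294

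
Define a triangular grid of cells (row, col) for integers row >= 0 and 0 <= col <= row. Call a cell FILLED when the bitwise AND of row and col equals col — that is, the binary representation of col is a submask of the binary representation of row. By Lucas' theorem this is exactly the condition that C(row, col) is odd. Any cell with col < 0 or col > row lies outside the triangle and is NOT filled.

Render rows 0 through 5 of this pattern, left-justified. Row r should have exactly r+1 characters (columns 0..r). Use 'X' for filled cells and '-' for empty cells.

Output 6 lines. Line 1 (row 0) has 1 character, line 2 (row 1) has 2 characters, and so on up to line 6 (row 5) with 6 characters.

Answer: X
XX
X-X
XXXX
X---X
XX--XX

Derivation:
r0=0: X
r1=1: XX
r2=10: X-X
r3=11: XXXX
r4=100: X---X
r5=101: XX--XX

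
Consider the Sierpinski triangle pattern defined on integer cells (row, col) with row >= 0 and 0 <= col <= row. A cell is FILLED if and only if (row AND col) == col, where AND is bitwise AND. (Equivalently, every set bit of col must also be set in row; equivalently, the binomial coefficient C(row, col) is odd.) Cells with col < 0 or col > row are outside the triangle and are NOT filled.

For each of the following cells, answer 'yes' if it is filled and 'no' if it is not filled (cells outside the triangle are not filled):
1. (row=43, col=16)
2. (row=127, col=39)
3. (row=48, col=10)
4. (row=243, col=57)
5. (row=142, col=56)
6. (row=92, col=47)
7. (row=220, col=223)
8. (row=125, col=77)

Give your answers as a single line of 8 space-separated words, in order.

(43,16): row=0b101011, col=0b10000, row AND col = 0b0 = 0; 0 != 16 -> empty
(127,39): row=0b1111111, col=0b100111, row AND col = 0b100111 = 39; 39 == 39 -> filled
(48,10): row=0b110000, col=0b1010, row AND col = 0b0 = 0; 0 != 10 -> empty
(243,57): row=0b11110011, col=0b111001, row AND col = 0b110001 = 49; 49 != 57 -> empty
(142,56): row=0b10001110, col=0b111000, row AND col = 0b1000 = 8; 8 != 56 -> empty
(92,47): row=0b1011100, col=0b101111, row AND col = 0b1100 = 12; 12 != 47 -> empty
(220,223): col outside [0, 220] -> not filled
(125,77): row=0b1111101, col=0b1001101, row AND col = 0b1001101 = 77; 77 == 77 -> filled

Answer: no yes no no no no no yes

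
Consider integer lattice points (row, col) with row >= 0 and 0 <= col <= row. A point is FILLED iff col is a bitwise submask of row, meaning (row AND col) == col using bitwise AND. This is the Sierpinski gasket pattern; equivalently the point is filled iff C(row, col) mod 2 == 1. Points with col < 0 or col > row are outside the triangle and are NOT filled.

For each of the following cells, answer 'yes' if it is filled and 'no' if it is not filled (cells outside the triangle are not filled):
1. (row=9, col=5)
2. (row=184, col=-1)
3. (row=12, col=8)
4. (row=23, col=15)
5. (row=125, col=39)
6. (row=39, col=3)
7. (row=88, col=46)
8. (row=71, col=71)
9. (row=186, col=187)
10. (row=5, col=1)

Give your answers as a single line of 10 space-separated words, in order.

(9,5): row=0b1001, col=0b101, row AND col = 0b1 = 1; 1 != 5 -> empty
(184,-1): col outside [0, 184] -> not filled
(12,8): row=0b1100, col=0b1000, row AND col = 0b1000 = 8; 8 == 8 -> filled
(23,15): row=0b10111, col=0b1111, row AND col = 0b111 = 7; 7 != 15 -> empty
(125,39): row=0b1111101, col=0b100111, row AND col = 0b100101 = 37; 37 != 39 -> empty
(39,3): row=0b100111, col=0b11, row AND col = 0b11 = 3; 3 == 3 -> filled
(88,46): row=0b1011000, col=0b101110, row AND col = 0b1000 = 8; 8 != 46 -> empty
(71,71): row=0b1000111, col=0b1000111, row AND col = 0b1000111 = 71; 71 == 71 -> filled
(186,187): col outside [0, 186] -> not filled
(5,1): row=0b101, col=0b1, row AND col = 0b1 = 1; 1 == 1 -> filled

Answer: no no yes no no yes no yes no yes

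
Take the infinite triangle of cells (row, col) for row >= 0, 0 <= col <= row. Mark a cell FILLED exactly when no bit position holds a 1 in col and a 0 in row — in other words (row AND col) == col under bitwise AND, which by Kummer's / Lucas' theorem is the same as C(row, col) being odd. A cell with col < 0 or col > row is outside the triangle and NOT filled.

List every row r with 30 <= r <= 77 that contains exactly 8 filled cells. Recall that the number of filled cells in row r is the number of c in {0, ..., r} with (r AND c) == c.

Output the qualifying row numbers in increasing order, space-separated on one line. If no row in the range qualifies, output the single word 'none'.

Row r has 2^popcount(r) filled cells, so we need popcount(r) = log2(8) = 3.
Scan r = 30..77 and keep those with exactly 3 one-bits:
r=30=11110 popcount=4 -> skip
r=31=11111 popcount=5 -> skip
r=32=100000 popcount=1 -> skip
r=33=100001 popcount=2 -> skip
r=34=100010 popcount=2 -> skip
r=35=100011 popcount=3 -> KEEP
r=36=100100 popcount=2 -> skip
r=37=100101 popcount=3 -> KEEP
r=38=100110 popcount=3 -> KEEP
r=39=100111 popcount=4 -> skip
r=40=101000 popcount=2 -> skip
r=41=101001 popcount=3 -> KEEP
r=42=101010 popcount=3 -> KEEP
r=43=101011 popcount=4 -> skip
r=44=101100 popcount=3 -> KEEP
r=45=101101 popcount=4 -> skip
r=46=101110 popcount=4 -> skip
r=47=101111 popcount=5 -> skip
r=48=110000 popcount=2 -> skip
r=49=110001 popcount=3 -> KEEP
r=50=110010 popcount=3 -> KEEP
r=51=110011 popcount=4 -> skip
r=52=110100 popcount=3 -> KEEP
r=53=110101 popcount=4 -> skip
r=54=110110 popcount=4 -> skip
r=55=110111 popcount=5 -> skip
r=56=111000 popcount=3 -> KEEP
r=57=111001 popcount=4 -> skip
r=58=111010 popcount=4 -> skip
r=59=111011 popcount=5 -> skip
r=60=111100 popcount=4 -> skip
r=61=111101 popcount=5 -> skip
r=62=111110 popcount=5 -> skip
r=63=111111 popcount=6 -> skip
r=64=1000000 popcount=1 -> skip
r=65=1000001 popcount=2 -> skip
r=66=1000010 popcount=2 -> skip
r=67=1000011 popcount=3 -> KEEP
r=68=1000100 popcount=2 -> skip
r=69=1000101 popcount=3 -> KEEP
r=70=1000110 popcount=3 -> KEEP
r=71=1000111 popcount=4 -> skip
r=72=1001000 popcount=2 -> skip
r=73=1001001 popcount=3 -> KEEP
r=74=1001010 popcount=3 -> KEEP
r=75=1001011 popcount=4 -> skip
r=76=1001100 popcount=3 -> KEEP
r=77=1001101 popcount=4 -> skip
Kept rows: 35 37 38 41 42 44 49 50 52 56 67 69 70 73 74 76

Answer: 35 37 38 41 42 44 49 50 52 56 67 69 70 73 74 76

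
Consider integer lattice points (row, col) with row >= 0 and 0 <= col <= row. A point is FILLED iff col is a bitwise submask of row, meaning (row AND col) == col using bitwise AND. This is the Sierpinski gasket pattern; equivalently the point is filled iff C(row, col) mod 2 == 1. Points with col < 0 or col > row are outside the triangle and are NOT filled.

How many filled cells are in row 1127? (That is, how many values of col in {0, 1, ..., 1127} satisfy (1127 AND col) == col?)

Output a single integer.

Answer: 64

Derivation:
1127 in binary = 10001100111
popcount(1127) = number of 1-bits in 10001100111 = 6
A col c satisfies (1127 AND c) == c iff every set bit of c is also set in 1127; each of the 6 set bits of 1127 can independently be on or off in c.
count = 2^6 = 64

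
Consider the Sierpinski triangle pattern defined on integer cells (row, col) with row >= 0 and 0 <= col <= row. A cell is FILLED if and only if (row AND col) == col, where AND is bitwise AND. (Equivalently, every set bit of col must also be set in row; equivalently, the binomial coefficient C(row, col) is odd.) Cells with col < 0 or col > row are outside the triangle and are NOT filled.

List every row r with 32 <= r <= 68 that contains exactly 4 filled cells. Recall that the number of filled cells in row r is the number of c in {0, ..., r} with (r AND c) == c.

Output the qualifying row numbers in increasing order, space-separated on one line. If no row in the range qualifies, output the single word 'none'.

Row r has 2^popcount(r) filled cells, so we need popcount(r) = log2(4) = 2.
Scan r = 32..68 and keep those with exactly 2 one-bits:
r=32=100000 popcount=1 -> skip
r=33=100001 popcount=2 -> KEEP
r=34=100010 popcount=2 -> KEEP
r=35=100011 popcount=3 -> skip
r=36=100100 popcount=2 -> KEEP
r=37=100101 popcount=3 -> skip
r=38=100110 popcount=3 -> skip
r=39=100111 popcount=4 -> skip
r=40=101000 popcount=2 -> KEEP
r=41=101001 popcount=3 -> skip
r=42=101010 popcount=3 -> skip
r=43=101011 popcount=4 -> skip
r=44=101100 popcount=3 -> skip
r=45=101101 popcount=4 -> skip
r=46=101110 popcount=4 -> skip
r=47=101111 popcount=5 -> skip
r=48=110000 popcount=2 -> KEEP
r=49=110001 popcount=3 -> skip
r=50=110010 popcount=3 -> skip
r=51=110011 popcount=4 -> skip
r=52=110100 popcount=3 -> skip
r=53=110101 popcount=4 -> skip
r=54=110110 popcount=4 -> skip
r=55=110111 popcount=5 -> skip
r=56=111000 popcount=3 -> skip
r=57=111001 popcount=4 -> skip
r=58=111010 popcount=4 -> skip
r=59=111011 popcount=5 -> skip
r=60=111100 popcount=4 -> skip
r=61=111101 popcount=5 -> skip
r=62=111110 popcount=5 -> skip
r=63=111111 popcount=6 -> skip
r=64=1000000 popcount=1 -> skip
r=65=1000001 popcount=2 -> KEEP
r=66=1000010 popcount=2 -> KEEP
r=67=1000011 popcount=3 -> skip
r=68=1000100 popcount=2 -> KEEP
Kept rows: 33 34 36 40 48 65 66 68

Answer: 33 34 36 40 48 65 66 68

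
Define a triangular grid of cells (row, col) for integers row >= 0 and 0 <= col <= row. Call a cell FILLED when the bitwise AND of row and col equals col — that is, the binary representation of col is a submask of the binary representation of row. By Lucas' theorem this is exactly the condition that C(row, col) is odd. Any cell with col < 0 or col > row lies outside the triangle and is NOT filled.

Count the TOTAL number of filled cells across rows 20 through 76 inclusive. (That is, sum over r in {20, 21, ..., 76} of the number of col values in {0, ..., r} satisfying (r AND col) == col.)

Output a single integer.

r20=10100 pc2: +4 =4
r21=10101 pc3: +8 =12
r22=10110 pc3: +8 =20
r23=10111 pc4: +16 =36
r24=11000 pc2: +4 =40
r25=11001 pc3: +8 =48
r26=11010 pc3: +8 =56
r27=11011 pc4: +16 =72
r28=11100 pc3: +8 =80
r29=11101 pc4: +16 =96
r30=11110 pc4: +16 =112
r31=11111 pc5: +32 =144
r32=100000 pc1: +2 =146
r33=100001 pc2: +4 =150
r34=100010 pc2: +4 =154
r35=100011 pc3: +8 =162
r36=100100 pc2: +4 =166
r37=100101 pc3: +8 =174
r38=100110 pc3: +8 =182
r39=100111 pc4: +16 =198
r40=101000 pc2: +4 =202
r41=101001 pc3: +8 =210
r42=101010 pc3: +8 =218
r43=101011 pc4: +16 =234
r44=101100 pc3: +8 =242
r45=101101 pc4: +16 =258
r46=101110 pc4: +16 =274
r47=101111 pc5: +32 =306
r48=110000 pc2: +4 =310
r49=110001 pc3: +8 =318
r50=110010 pc3: +8 =326
r51=110011 pc4: +16 =342
r52=110100 pc3: +8 =350
r53=110101 pc4: +16 =366
r54=110110 pc4: +16 =382
r55=110111 pc5: +32 =414
r56=111000 pc3: +8 =422
r57=111001 pc4: +16 =438
r58=111010 pc4: +16 =454
r59=111011 pc5: +32 =486
r60=111100 pc4: +16 =502
r61=111101 pc5: +32 =534
r62=111110 pc5: +32 =566
r63=111111 pc6: +64 =630
r64=1000000 pc1: +2 =632
r65=1000001 pc2: +4 =636
r66=1000010 pc2: +4 =640
r67=1000011 pc3: +8 =648
r68=1000100 pc2: +4 =652
r69=1000101 pc3: +8 =660
r70=1000110 pc3: +8 =668
r71=1000111 pc4: +16 =684
r72=1001000 pc2: +4 =688
r73=1001001 pc3: +8 =696
r74=1001010 pc3: +8 =704
r75=1001011 pc4: +16 =720
r76=1001100 pc3: +8 =728

Answer: 728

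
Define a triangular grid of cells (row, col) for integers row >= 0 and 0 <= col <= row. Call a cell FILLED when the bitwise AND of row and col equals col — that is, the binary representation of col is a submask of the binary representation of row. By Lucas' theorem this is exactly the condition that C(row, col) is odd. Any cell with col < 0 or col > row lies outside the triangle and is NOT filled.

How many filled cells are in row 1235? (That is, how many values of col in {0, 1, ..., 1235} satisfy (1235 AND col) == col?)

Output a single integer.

Answer: 64

Derivation:
1235 in binary = 10011010011
popcount(1235) = number of 1-bits in 10011010011 = 6
A col c satisfies (1235 AND c) == c iff every set bit of c is also set in 1235; each of the 6 set bits of 1235 can independently be on or off in c.
count = 2^6 = 64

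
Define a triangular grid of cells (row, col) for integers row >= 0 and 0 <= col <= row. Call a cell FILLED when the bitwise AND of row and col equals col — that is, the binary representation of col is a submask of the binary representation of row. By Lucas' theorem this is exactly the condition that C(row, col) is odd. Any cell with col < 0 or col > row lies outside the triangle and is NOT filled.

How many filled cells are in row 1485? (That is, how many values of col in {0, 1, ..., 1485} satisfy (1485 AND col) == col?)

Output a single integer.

Answer: 128

Derivation:
1485 in binary = 10111001101
popcount(1485) = number of 1-bits in 10111001101 = 7
A col c satisfies (1485 AND c) == c iff every set bit of c is also set in 1485; each of the 7 set bits of 1485 can independently be on or off in c.
count = 2^7 = 128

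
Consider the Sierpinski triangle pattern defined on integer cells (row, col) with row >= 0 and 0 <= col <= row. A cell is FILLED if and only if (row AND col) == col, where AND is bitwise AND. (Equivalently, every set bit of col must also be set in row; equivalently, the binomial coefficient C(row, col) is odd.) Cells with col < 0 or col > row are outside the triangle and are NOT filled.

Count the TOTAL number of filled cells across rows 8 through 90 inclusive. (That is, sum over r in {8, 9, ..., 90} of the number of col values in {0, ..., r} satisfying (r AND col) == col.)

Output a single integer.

Answer: 1012

Derivation:
r8=1000 pc1: +2 =2
r9=1001 pc2: +4 =6
r10=1010 pc2: +4 =10
r11=1011 pc3: +8 =18
r12=1100 pc2: +4 =22
r13=1101 pc3: +8 =30
r14=1110 pc3: +8 =38
r15=1111 pc4: +16 =54
r16=10000 pc1: +2 =56
r17=10001 pc2: +4 =60
r18=10010 pc2: +4 =64
r19=10011 pc3: +8 =72
r20=10100 pc2: +4 =76
r21=10101 pc3: +8 =84
r22=10110 pc3: +8 =92
r23=10111 pc4: +16 =108
r24=11000 pc2: +4 =112
r25=11001 pc3: +8 =120
r26=11010 pc3: +8 =128
r27=11011 pc4: +16 =144
r28=11100 pc3: +8 =152
r29=11101 pc4: +16 =168
r30=11110 pc4: +16 =184
r31=11111 pc5: +32 =216
r32=100000 pc1: +2 =218
r33=100001 pc2: +4 =222
r34=100010 pc2: +4 =226
r35=100011 pc3: +8 =234
r36=100100 pc2: +4 =238
r37=100101 pc3: +8 =246
r38=100110 pc3: +8 =254
r39=100111 pc4: +16 =270
r40=101000 pc2: +4 =274
r41=101001 pc3: +8 =282
r42=101010 pc3: +8 =290
r43=101011 pc4: +16 =306
r44=101100 pc3: +8 =314
r45=101101 pc4: +16 =330
r46=101110 pc4: +16 =346
r47=101111 pc5: +32 =378
r48=110000 pc2: +4 =382
r49=110001 pc3: +8 =390
r50=110010 pc3: +8 =398
r51=110011 pc4: +16 =414
r52=110100 pc3: +8 =422
r53=110101 pc4: +16 =438
r54=110110 pc4: +16 =454
r55=110111 pc5: +32 =486
r56=111000 pc3: +8 =494
r57=111001 pc4: +16 =510
r58=111010 pc4: +16 =526
r59=111011 pc5: +32 =558
r60=111100 pc4: +16 =574
r61=111101 pc5: +32 =606
r62=111110 pc5: +32 =638
r63=111111 pc6: +64 =702
r64=1000000 pc1: +2 =704
r65=1000001 pc2: +4 =708
r66=1000010 pc2: +4 =712
r67=1000011 pc3: +8 =720
r68=1000100 pc2: +4 =724
r69=1000101 pc3: +8 =732
r70=1000110 pc3: +8 =740
r71=1000111 pc4: +16 =756
r72=1001000 pc2: +4 =760
r73=1001001 pc3: +8 =768
r74=1001010 pc3: +8 =776
r75=1001011 pc4: +16 =792
r76=1001100 pc3: +8 =800
r77=1001101 pc4: +16 =816
r78=1001110 pc4: +16 =832
r79=1001111 pc5: +32 =864
r80=1010000 pc2: +4 =868
r81=1010001 pc3: +8 =876
r82=1010010 pc3: +8 =884
r83=1010011 pc4: +16 =900
r84=1010100 pc3: +8 =908
r85=1010101 pc4: +16 =924
r86=1010110 pc4: +16 =940
r87=1010111 pc5: +32 =972
r88=1011000 pc3: +8 =980
r89=1011001 pc4: +16 =996
r90=1011010 pc4: +16 =1012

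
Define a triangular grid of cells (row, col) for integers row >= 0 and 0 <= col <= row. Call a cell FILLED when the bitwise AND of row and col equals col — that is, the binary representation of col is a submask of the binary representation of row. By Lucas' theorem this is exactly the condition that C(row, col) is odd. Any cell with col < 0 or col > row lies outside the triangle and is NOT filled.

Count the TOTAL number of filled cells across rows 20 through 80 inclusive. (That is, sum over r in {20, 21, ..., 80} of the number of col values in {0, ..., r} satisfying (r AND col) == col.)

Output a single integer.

Answer: 796

Derivation:
r20=10100 pc2: +4 =4
r21=10101 pc3: +8 =12
r22=10110 pc3: +8 =20
r23=10111 pc4: +16 =36
r24=11000 pc2: +4 =40
r25=11001 pc3: +8 =48
r26=11010 pc3: +8 =56
r27=11011 pc4: +16 =72
r28=11100 pc3: +8 =80
r29=11101 pc4: +16 =96
r30=11110 pc4: +16 =112
r31=11111 pc5: +32 =144
r32=100000 pc1: +2 =146
r33=100001 pc2: +4 =150
r34=100010 pc2: +4 =154
r35=100011 pc3: +8 =162
r36=100100 pc2: +4 =166
r37=100101 pc3: +8 =174
r38=100110 pc3: +8 =182
r39=100111 pc4: +16 =198
r40=101000 pc2: +4 =202
r41=101001 pc3: +8 =210
r42=101010 pc3: +8 =218
r43=101011 pc4: +16 =234
r44=101100 pc3: +8 =242
r45=101101 pc4: +16 =258
r46=101110 pc4: +16 =274
r47=101111 pc5: +32 =306
r48=110000 pc2: +4 =310
r49=110001 pc3: +8 =318
r50=110010 pc3: +8 =326
r51=110011 pc4: +16 =342
r52=110100 pc3: +8 =350
r53=110101 pc4: +16 =366
r54=110110 pc4: +16 =382
r55=110111 pc5: +32 =414
r56=111000 pc3: +8 =422
r57=111001 pc4: +16 =438
r58=111010 pc4: +16 =454
r59=111011 pc5: +32 =486
r60=111100 pc4: +16 =502
r61=111101 pc5: +32 =534
r62=111110 pc5: +32 =566
r63=111111 pc6: +64 =630
r64=1000000 pc1: +2 =632
r65=1000001 pc2: +4 =636
r66=1000010 pc2: +4 =640
r67=1000011 pc3: +8 =648
r68=1000100 pc2: +4 =652
r69=1000101 pc3: +8 =660
r70=1000110 pc3: +8 =668
r71=1000111 pc4: +16 =684
r72=1001000 pc2: +4 =688
r73=1001001 pc3: +8 =696
r74=1001010 pc3: +8 =704
r75=1001011 pc4: +16 =720
r76=1001100 pc3: +8 =728
r77=1001101 pc4: +16 =744
r78=1001110 pc4: +16 =760
r79=1001111 pc5: +32 =792
r80=1010000 pc2: +4 =796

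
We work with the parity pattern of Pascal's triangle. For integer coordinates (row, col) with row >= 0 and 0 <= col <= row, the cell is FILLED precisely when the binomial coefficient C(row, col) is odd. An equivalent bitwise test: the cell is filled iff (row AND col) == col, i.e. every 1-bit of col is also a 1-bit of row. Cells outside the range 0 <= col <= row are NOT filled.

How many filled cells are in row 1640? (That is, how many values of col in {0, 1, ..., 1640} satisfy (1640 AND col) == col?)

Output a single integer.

1640 in binary = 11001101000
popcount(1640) = number of 1-bits in 11001101000 = 5
A col c satisfies (1640 AND c) == c iff every set bit of c is also set in 1640; each of the 5 set bits of 1640 can independently be on or off in c.
count = 2^5 = 32

Answer: 32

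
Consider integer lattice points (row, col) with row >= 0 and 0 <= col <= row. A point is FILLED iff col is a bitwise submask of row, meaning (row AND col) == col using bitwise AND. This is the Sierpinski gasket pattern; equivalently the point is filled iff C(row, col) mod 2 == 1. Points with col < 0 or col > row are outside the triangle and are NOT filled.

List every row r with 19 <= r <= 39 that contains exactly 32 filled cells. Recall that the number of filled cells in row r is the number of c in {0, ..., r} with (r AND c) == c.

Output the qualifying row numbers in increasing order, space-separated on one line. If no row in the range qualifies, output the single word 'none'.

Answer: 31

Derivation:
Row r has 2^popcount(r) filled cells, so we need popcount(r) = log2(32) = 5.
Scan r = 19..39 and keep those with exactly 5 one-bits:
r=19=10011 popcount=3 -> skip
r=20=10100 popcount=2 -> skip
r=21=10101 popcount=3 -> skip
r=22=10110 popcount=3 -> skip
r=23=10111 popcount=4 -> skip
r=24=11000 popcount=2 -> skip
r=25=11001 popcount=3 -> skip
r=26=11010 popcount=3 -> skip
r=27=11011 popcount=4 -> skip
r=28=11100 popcount=3 -> skip
r=29=11101 popcount=4 -> skip
r=30=11110 popcount=4 -> skip
r=31=11111 popcount=5 -> KEEP
r=32=100000 popcount=1 -> skip
r=33=100001 popcount=2 -> skip
r=34=100010 popcount=2 -> skip
r=35=100011 popcount=3 -> skip
r=36=100100 popcount=2 -> skip
r=37=100101 popcount=3 -> skip
r=38=100110 popcount=3 -> skip
r=39=100111 popcount=4 -> skip
Kept rows: 31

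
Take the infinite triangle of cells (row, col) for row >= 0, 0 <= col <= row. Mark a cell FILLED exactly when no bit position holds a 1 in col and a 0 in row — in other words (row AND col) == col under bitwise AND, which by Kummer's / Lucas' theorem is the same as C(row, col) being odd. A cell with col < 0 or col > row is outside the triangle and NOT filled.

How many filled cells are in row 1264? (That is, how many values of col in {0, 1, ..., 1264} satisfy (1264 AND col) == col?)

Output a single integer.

1264 in binary = 10011110000
popcount(1264) = number of 1-bits in 10011110000 = 5
A col c satisfies (1264 AND c) == c iff every set bit of c is also set in 1264; each of the 5 set bits of 1264 can independently be on or off in c.
count = 2^5 = 32

Answer: 32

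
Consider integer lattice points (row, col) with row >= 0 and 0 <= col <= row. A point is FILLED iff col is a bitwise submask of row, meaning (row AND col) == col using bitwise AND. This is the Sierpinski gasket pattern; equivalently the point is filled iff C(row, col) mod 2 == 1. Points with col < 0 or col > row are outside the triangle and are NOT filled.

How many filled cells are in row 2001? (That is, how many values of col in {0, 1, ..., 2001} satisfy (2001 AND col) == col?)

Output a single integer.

2001 in binary = 11111010001
popcount(2001) = number of 1-bits in 11111010001 = 7
A col c satisfies (2001 AND c) == c iff every set bit of c is also set in 2001; each of the 7 set bits of 2001 can independently be on or off in c.
count = 2^7 = 128

Answer: 128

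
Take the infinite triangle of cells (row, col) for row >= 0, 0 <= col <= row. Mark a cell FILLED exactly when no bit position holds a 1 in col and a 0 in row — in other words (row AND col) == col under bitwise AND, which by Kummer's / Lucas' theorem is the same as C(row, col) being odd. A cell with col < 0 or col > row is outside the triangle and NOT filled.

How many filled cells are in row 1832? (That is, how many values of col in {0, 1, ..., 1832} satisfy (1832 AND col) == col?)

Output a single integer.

1832 in binary = 11100101000
popcount(1832) = number of 1-bits in 11100101000 = 5
A col c satisfies (1832 AND c) == c iff every set bit of c is also set in 1832; each of the 5 set bits of 1832 can independently be on or off in c.
count = 2^5 = 32

Answer: 32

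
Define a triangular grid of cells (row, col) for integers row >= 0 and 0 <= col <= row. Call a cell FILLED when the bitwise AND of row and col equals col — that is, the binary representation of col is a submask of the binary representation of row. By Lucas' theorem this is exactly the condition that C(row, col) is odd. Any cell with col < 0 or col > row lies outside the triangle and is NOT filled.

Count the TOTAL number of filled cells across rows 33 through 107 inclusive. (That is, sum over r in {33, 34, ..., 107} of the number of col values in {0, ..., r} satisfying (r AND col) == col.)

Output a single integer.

r33=100001 pc2: +4 =4
r34=100010 pc2: +4 =8
r35=100011 pc3: +8 =16
r36=100100 pc2: +4 =20
r37=100101 pc3: +8 =28
r38=100110 pc3: +8 =36
r39=100111 pc4: +16 =52
r40=101000 pc2: +4 =56
r41=101001 pc3: +8 =64
r42=101010 pc3: +8 =72
r43=101011 pc4: +16 =88
r44=101100 pc3: +8 =96
r45=101101 pc4: +16 =112
r46=101110 pc4: +16 =128
r47=101111 pc5: +32 =160
r48=110000 pc2: +4 =164
r49=110001 pc3: +8 =172
r50=110010 pc3: +8 =180
r51=110011 pc4: +16 =196
r52=110100 pc3: +8 =204
r53=110101 pc4: +16 =220
r54=110110 pc4: +16 =236
r55=110111 pc5: +32 =268
r56=111000 pc3: +8 =276
r57=111001 pc4: +16 =292
r58=111010 pc4: +16 =308
r59=111011 pc5: +32 =340
r60=111100 pc4: +16 =356
r61=111101 pc5: +32 =388
r62=111110 pc5: +32 =420
r63=111111 pc6: +64 =484
r64=1000000 pc1: +2 =486
r65=1000001 pc2: +4 =490
r66=1000010 pc2: +4 =494
r67=1000011 pc3: +8 =502
r68=1000100 pc2: +4 =506
r69=1000101 pc3: +8 =514
r70=1000110 pc3: +8 =522
r71=1000111 pc4: +16 =538
r72=1001000 pc2: +4 =542
r73=1001001 pc3: +8 =550
r74=1001010 pc3: +8 =558
r75=1001011 pc4: +16 =574
r76=1001100 pc3: +8 =582
r77=1001101 pc4: +16 =598
r78=1001110 pc4: +16 =614
r79=1001111 pc5: +32 =646
r80=1010000 pc2: +4 =650
r81=1010001 pc3: +8 =658
r82=1010010 pc3: +8 =666
r83=1010011 pc4: +16 =682
r84=1010100 pc3: +8 =690
r85=1010101 pc4: +16 =706
r86=1010110 pc4: +16 =722
r87=1010111 pc5: +32 =754
r88=1011000 pc3: +8 =762
r89=1011001 pc4: +16 =778
r90=1011010 pc4: +16 =794
r91=1011011 pc5: +32 =826
r92=1011100 pc4: +16 =842
r93=1011101 pc5: +32 =874
r94=1011110 pc5: +32 =906
r95=1011111 pc6: +64 =970
r96=1100000 pc2: +4 =974
r97=1100001 pc3: +8 =982
r98=1100010 pc3: +8 =990
r99=1100011 pc4: +16 =1006
r100=1100100 pc3: +8 =1014
r101=1100101 pc4: +16 =1030
r102=1100110 pc4: +16 =1046
r103=1100111 pc5: +32 =1078
r104=1101000 pc3: +8 =1086
r105=1101001 pc4: +16 =1102
r106=1101010 pc4: +16 =1118
r107=1101011 pc5: +32 =1150

Answer: 1150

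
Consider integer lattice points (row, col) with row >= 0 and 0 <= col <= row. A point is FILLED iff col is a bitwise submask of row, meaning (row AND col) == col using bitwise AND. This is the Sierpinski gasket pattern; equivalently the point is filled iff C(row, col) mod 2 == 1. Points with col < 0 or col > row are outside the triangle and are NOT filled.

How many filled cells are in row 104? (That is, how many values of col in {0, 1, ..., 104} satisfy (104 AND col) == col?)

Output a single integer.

104 in binary = 1101000
popcount(104) = number of 1-bits in 1101000 = 3
A col c satisfies (104 AND c) == c iff every set bit of c is also set in 104; each of the 3 set bits of 104 can independently be on or off in c.
count = 2^3 = 8

Answer: 8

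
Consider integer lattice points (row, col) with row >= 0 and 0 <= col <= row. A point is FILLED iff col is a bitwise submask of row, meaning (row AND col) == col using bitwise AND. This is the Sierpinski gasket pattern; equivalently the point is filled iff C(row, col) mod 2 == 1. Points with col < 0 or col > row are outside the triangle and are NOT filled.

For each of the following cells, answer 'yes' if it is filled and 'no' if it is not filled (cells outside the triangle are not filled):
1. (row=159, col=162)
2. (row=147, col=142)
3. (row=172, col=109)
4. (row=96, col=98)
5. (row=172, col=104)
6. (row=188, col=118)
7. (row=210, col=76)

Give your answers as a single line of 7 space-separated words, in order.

Answer: no no no no no no no

Derivation:
(159,162): col outside [0, 159] -> not filled
(147,142): row=0b10010011, col=0b10001110, row AND col = 0b10000010 = 130; 130 != 142 -> empty
(172,109): row=0b10101100, col=0b1101101, row AND col = 0b101100 = 44; 44 != 109 -> empty
(96,98): col outside [0, 96] -> not filled
(172,104): row=0b10101100, col=0b1101000, row AND col = 0b101000 = 40; 40 != 104 -> empty
(188,118): row=0b10111100, col=0b1110110, row AND col = 0b110100 = 52; 52 != 118 -> empty
(210,76): row=0b11010010, col=0b1001100, row AND col = 0b1000000 = 64; 64 != 76 -> empty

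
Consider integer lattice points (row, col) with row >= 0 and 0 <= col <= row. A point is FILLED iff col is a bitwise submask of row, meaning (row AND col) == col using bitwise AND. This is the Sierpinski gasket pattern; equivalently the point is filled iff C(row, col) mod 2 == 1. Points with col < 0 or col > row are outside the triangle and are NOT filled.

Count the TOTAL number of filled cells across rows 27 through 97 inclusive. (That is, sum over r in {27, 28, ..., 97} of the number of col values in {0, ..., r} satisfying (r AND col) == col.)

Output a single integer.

Answer: 1072

Derivation:
r27=11011 pc4: +16 =16
r28=11100 pc3: +8 =24
r29=11101 pc4: +16 =40
r30=11110 pc4: +16 =56
r31=11111 pc5: +32 =88
r32=100000 pc1: +2 =90
r33=100001 pc2: +4 =94
r34=100010 pc2: +4 =98
r35=100011 pc3: +8 =106
r36=100100 pc2: +4 =110
r37=100101 pc3: +8 =118
r38=100110 pc3: +8 =126
r39=100111 pc4: +16 =142
r40=101000 pc2: +4 =146
r41=101001 pc3: +8 =154
r42=101010 pc3: +8 =162
r43=101011 pc4: +16 =178
r44=101100 pc3: +8 =186
r45=101101 pc4: +16 =202
r46=101110 pc4: +16 =218
r47=101111 pc5: +32 =250
r48=110000 pc2: +4 =254
r49=110001 pc3: +8 =262
r50=110010 pc3: +8 =270
r51=110011 pc4: +16 =286
r52=110100 pc3: +8 =294
r53=110101 pc4: +16 =310
r54=110110 pc4: +16 =326
r55=110111 pc5: +32 =358
r56=111000 pc3: +8 =366
r57=111001 pc4: +16 =382
r58=111010 pc4: +16 =398
r59=111011 pc5: +32 =430
r60=111100 pc4: +16 =446
r61=111101 pc5: +32 =478
r62=111110 pc5: +32 =510
r63=111111 pc6: +64 =574
r64=1000000 pc1: +2 =576
r65=1000001 pc2: +4 =580
r66=1000010 pc2: +4 =584
r67=1000011 pc3: +8 =592
r68=1000100 pc2: +4 =596
r69=1000101 pc3: +8 =604
r70=1000110 pc3: +8 =612
r71=1000111 pc4: +16 =628
r72=1001000 pc2: +4 =632
r73=1001001 pc3: +8 =640
r74=1001010 pc3: +8 =648
r75=1001011 pc4: +16 =664
r76=1001100 pc3: +8 =672
r77=1001101 pc4: +16 =688
r78=1001110 pc4: +16 =704
r79=1001111 pc5: +32 =736
r80=1010000 pc2: +4 =740
r81=1010001 pc3: +8 =748
r82=1010010 pc3: +8 =756
r83=1010011 pc4: +16 =772
r84=1010100 pc3: +8 =780
r85=1010101 pc4: +16 =796
r86=1010110 pc4: +16 =812
r87=1010111 pc5: +32 =844
r88=1011000 pc3: +8 =852
r89=1011001 pc4: +16 =868
r90=1011010 pc4: +16 =884
r91=1011011 pc5: +32 =916
r92=1011100 pc4: +16 =932
r93=1011101 pc5: +32 =964
r94=1011110 pc5: +32 =996
r95=1011111 pc6: +64 =1060
r96=1100000 pc2: +4 =1064
r97=1100001 pc3: +8 =1072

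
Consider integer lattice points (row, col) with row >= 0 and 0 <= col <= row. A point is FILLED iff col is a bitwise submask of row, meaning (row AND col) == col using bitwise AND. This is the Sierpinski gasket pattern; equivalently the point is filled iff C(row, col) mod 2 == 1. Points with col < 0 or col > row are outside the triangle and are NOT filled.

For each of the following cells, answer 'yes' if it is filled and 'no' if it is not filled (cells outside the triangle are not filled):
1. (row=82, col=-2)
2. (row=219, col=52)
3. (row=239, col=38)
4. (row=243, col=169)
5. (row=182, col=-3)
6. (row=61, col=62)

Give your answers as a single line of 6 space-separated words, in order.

Answer: no no yes no no no

Derivation:
(82,-2): col outside [0, 82] -> not filled
(219,52): row=0b11011011, col=0b110100, row AND col = 0b10000 = 16; 16 != 52 -> empty
(239,38): row=0b11101111, col=0b100110, row AND col = 0b100110 = 38; 38 == 38 -> filled
(243,169): row=0b11110011, col=0b10101001, row AND col = 0b10100001 = 161; 161 != 169 -> empty
(182,-3): col outside [0, 182] -> not filled
(61,62): col outside [0, 61] -> not filled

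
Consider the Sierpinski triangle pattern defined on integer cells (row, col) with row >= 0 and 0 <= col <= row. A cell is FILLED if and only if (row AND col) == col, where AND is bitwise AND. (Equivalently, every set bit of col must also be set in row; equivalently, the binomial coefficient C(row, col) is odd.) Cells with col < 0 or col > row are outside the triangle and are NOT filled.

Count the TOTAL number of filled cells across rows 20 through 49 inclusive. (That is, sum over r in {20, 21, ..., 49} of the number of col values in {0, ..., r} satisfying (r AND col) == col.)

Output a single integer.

r20=10100 pc2: +4 =4
r21=10101 pc3: +8 =12
r22=10110 pc3: +8 =20
r23=10111 pc4: +16 =36
r24=11000 pc2: +4 =40
r25=11001 pc3: +8 =48
r26=11010 pc3: +8 =56
r27=11011 pc4: +16 =72
r28=11100 pc3: +8 =80
r29=11101 pc4: +16 =96
r30=11110 pc4: +16 =112
r31=11111 pc5: +32 =144
r32=100000 pc1: +2 =146
r33=100001 pc2: +4 =150
r34=100010 pc2: +4 =154
r35=100011 pc3: +8 =162
r36=100100 pc2: +4 =166
r37=100101 pc3: +8 =174
r38=100110 pc3: +8 =182
r39=100111 pc4: +16 =198
r40=101000 pc2: +4 =202
r41=101001 pc3: +8 =210
r42=101010 pc3: +8 =218
r43=101011 pc4: +16 =234
r44=101100 pc3: +8 =242
r45=101101 pc4: +16 =258
r46=101110 pc4: +16 =274
r47=101111 pc5: +32 =306
r48=110000 pc2: +4 =310
r49=110001 pc3: +8 =318

Answer: 318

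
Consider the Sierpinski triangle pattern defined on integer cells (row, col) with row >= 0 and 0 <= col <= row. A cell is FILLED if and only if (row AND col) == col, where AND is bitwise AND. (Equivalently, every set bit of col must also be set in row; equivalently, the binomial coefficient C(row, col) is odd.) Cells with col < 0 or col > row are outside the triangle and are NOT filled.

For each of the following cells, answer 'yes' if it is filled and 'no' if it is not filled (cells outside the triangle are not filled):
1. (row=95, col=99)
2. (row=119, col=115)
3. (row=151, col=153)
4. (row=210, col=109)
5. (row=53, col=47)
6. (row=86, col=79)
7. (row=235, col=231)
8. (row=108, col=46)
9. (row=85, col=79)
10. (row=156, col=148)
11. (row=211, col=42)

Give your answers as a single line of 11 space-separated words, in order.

Answer: no yes no no no no no no no yes no

Derivation:
(95,99): col outside [0, 95] -> not filled
(119,115): row=0b1110111, col=0b1110011, row AND col = 0b1110011 = 115; 115 == 115 -> filled
(151,153): col outside [0, 151] -> not filled
(210,109): row=0b11010010, col=0b1101101, row AND col = 0b1000000 = 64; 64 != 109 -> empty
(53,47): row=0b110101, col=0b101111, row AND col = 0b100101 = 37; 37 != 47 -> empty
(86,79): row=0b1010110, col=0b1001111, row AND col = 0b1000110 = 70; 70 != 79 -> empty
(235,231): row=0b11101011, col=0b11100111, row AND col = 0b11100011 = 227; 227 != 231 -> empty
(108,46): row=0b1101100, col=0b101110, row AND col = 0b101100 = 44; 44 != 46 -> empty
(85,79): row=0b1010101, col=0b1001111, row AND col = 0b1000101 = 69; 69 != 79 -> empty
(156,148): row=0b10011100, col=0b10010100, row AND col = 0b10010100 = 148; 148 == 148 -> filled
(211,42): row=0b11010011, col=0b101010, row AND col = 0b10 = 2; 2 != 42 -> empty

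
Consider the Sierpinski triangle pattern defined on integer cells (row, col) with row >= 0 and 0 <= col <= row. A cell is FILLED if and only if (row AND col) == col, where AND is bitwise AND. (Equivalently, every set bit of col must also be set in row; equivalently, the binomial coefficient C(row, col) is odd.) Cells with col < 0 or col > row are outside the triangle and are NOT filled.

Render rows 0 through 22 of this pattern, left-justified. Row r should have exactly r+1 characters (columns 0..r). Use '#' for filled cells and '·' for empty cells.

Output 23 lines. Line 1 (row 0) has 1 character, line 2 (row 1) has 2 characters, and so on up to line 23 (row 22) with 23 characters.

Answer: #
##
#·#
####
#···#
##··##
#·#·#·#
########
#·······#
##······##
#·#·····#·#
####····####
#···#···#···#
##··##··##··##
#·#·#·#·#·#·#·#
################
#···············#
##··············##
#·#·············#·#
####············####
#···#···········#···#
##··##··········##··##
#·#·#·#·········#·#·#·#

Derivation:
r0=0: #
r1=1: ##
r2=10: #·#
r3=11: ####
r4=100: #···#
r5=101: ##··##
r6=110: #·#·#·#
r7=111: ########
r8=1000: #·······#
r9=1001: ##······##
r10=1010: #·#·····#·#
r11=1011: ####····####
r12=1100: #···#···#···#
r13=1101: ##··##··##··##
r14=1110: #·#·#·#·#·#·#·#
r15=1111: ################
r16=10000: #···············#
r17=10001: ##··············##
r18=10010: #·#·············#·#
r19=10011: ####············####
r20=10100: #···#···········#···#
r21=10101: ##··##··········##··##
r22=10110: #·#·#·#·········#·#·#·#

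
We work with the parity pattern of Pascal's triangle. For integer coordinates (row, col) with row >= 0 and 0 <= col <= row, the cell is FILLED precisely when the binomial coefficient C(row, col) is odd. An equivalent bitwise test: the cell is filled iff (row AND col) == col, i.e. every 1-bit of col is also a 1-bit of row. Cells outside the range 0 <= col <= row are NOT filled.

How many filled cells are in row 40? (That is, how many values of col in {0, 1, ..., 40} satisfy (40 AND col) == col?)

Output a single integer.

Answer: 4

Derivation:
40 in binary = 101000
popcount(40) = number of 1-bits in 101000 = 2
A col c satisfies (40 AND c) == c iff every set bit of c is also set in 40; each of the 2 set bits of 40 can independently be on or off in c.
count = 2^2 = 4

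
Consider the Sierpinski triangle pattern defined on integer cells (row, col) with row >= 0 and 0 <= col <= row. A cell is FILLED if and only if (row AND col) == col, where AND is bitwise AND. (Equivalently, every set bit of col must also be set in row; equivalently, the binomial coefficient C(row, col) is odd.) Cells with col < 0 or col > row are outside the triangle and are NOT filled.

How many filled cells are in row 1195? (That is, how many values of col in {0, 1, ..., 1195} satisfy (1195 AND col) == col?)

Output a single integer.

Answer: 64

Derivation:
1195 in binary = 10010101011
popcount(1195) = number of 1-bits in 10010101011 = 6
A col c satisfies (1195 AND c) == c iff every set bit of c is also set in 1195; each of the 6 set bits of 1195 can independently be on or off in c.
count = 2^6 = 64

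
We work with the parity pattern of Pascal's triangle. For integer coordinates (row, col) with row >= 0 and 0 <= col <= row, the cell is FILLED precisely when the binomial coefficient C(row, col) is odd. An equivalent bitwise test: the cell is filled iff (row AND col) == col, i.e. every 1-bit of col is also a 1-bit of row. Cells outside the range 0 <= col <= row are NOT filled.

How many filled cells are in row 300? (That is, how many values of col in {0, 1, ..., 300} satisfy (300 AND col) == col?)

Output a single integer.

Answer: 16

Derivation:
300 in binary = 100101100
popcount(300) = number of 1-bits in 100101100 = 4
A col c satisfies (300 AND c) == c iff every set bit of c is also set in 300; each of the 4 set bits of 300 can independently be on or off in c.
count = 2^4 = 16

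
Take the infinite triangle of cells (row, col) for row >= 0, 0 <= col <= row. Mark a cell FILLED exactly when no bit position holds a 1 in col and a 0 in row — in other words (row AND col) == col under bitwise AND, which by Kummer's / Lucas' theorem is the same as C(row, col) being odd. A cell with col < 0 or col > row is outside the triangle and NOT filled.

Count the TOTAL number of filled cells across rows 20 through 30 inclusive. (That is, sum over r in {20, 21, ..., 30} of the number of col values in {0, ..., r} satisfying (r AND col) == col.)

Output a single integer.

r20=10100 pc2: +4 =4
r21=10101 pc3: +8 =12
r22=10110 pc3: +8 =20
r23=10111 pc4: +16 =36
r24=11000 pc2: +4 =40
r25=11001 pc3: +8 =48
r26=11010 pc3: +8 =56
r27=11011 pc4: +16 =72
r28=11100 pc3: +8 =80
r29=11101 pc4: +16 =96
r30=11110 pc4: +16 =112

Answer: 112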